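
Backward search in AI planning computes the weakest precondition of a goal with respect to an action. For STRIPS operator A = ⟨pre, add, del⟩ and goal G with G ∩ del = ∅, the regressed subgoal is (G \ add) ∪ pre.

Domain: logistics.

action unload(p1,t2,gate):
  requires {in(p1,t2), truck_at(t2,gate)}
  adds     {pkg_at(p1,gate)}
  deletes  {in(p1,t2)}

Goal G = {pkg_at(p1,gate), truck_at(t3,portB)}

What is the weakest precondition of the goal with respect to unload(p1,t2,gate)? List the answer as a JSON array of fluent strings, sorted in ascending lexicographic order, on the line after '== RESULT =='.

Compute (G \ add) ∪ pre:
  G ∩ del = {}  (empty — regression defined)
  G \ add = {pkg_at(p1,gate), truck_at(t3,portB)} \ {pkg_at(p1,gate)} = {truck_at(t3,portB)}
  ∪ pre   = {truck_at(t3,portB)} ∪ {in(p1,t2), truck_at(t2,gate)}
          = {in(p1,t2), truck_at(t2,gate), truck_at(t3,portB)}

== RESULT ==
["in(p1,t2)", "truck_at(t2,gate)", "truck_at(t3,portB)"]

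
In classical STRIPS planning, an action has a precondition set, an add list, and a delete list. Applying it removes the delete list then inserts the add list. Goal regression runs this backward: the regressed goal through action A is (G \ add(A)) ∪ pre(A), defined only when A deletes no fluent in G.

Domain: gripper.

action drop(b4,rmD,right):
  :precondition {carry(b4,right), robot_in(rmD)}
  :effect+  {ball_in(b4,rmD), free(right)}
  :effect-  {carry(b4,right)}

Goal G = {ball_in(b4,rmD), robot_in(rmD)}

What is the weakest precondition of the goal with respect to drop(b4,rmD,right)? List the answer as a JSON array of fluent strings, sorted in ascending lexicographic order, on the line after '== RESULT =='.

Compute (G \ add) ∪ pre:
  G ∩ del = {}  (empty — regression defined)
  G \ add = {ball_in(b4,rmD), robot_in(rmD)} \ {ball_in(b4,rmD), free(right)} = {robot_in(rmD)}
  ∪ pre   = {robot_in(rmD)} ∪ {carry(b4,right), robot_in(rmD)}
          = {carry(b4,right), robot_in(rmD)}

== RESULT ==
["carry(b4,right)", "robot_in(rmD)"]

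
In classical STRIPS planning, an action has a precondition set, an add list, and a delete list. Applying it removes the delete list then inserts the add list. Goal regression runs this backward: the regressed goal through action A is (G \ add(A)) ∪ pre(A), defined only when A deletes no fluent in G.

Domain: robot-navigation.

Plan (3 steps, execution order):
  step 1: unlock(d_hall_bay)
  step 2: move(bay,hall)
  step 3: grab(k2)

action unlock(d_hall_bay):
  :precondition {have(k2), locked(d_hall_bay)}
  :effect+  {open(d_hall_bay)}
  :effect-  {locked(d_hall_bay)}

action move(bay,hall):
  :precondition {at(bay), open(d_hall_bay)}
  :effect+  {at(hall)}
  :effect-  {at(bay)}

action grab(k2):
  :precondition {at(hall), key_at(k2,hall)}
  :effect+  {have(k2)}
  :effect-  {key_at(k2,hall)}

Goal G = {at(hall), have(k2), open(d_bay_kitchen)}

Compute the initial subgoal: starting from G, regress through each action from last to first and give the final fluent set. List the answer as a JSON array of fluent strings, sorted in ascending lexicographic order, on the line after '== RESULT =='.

Regress step by step:
  through step 3 (grab(k2)): drop {have(k2)}, keep {at(hall), open(d_bay_kitchen)}, require {at(hall), key_at(k2,hall)}
    → {at(hall), key_at(k2,hall), open(d_bay_kitchen)}
  through step 2 (move(bay,hall)): drop {at(hall)}, keep {key_at(k2,hall), open(d_bay_kitchen)}, require {at(bay), open(d_hall_bay)}
    → {at(bay), key_at(k2,hall), open(d_bay_kitchen), open(d_hall_bay)}
  through step 1 (unlock(d_hall_bay)): drop {open(d_hall_bay)}, keep {at(bay), key_at(k2,hall), open(d_bay_kitchen)}, require {have(k2), locked(d_hall_bay)}
    → {at(bay), have(k2), key_at(k2,hall), locked(d_hall_bay), open(d_bay_kitchen)}

== RESULT ==
["at(bay)", "have(k2)", "key_at(k2,hall)", "locked(d_hall_bay)", "open(d_bay_kitchen)"]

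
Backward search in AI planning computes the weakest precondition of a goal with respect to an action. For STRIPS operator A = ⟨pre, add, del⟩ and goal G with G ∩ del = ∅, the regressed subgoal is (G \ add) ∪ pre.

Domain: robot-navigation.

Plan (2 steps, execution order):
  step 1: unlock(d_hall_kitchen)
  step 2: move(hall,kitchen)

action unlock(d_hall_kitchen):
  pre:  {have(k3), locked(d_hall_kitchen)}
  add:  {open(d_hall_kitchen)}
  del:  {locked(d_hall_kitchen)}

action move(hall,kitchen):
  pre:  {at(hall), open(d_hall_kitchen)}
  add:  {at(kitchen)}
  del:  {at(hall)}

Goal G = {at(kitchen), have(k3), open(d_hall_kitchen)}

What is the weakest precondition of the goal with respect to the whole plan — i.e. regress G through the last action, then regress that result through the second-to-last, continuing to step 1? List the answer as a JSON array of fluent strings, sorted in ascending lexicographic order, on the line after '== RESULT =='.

Regress step by step:
  through step 2 (move(hall,kitchen)): drop {at(kitchen)}, keep {have(k3), open(d_hall_kitchen)}, require {at(hall), open(d_hall_kitchen)}
    → {at(hall), have(k3), open(d_hall_kitchen)}
  through step 1 (unlock(d_hall_kitchen)): drop {open(d_hall_kitchen)}, keep {at(hall), have(k3)}, require {have(k3), locked(d_hall_kitchen)}
    → {at(hall), have(k3), locked(d_hall_kitchen)}

== RESULT ==
["at(hall)", "have(k3)", "locked(d_hall_kitchen)"]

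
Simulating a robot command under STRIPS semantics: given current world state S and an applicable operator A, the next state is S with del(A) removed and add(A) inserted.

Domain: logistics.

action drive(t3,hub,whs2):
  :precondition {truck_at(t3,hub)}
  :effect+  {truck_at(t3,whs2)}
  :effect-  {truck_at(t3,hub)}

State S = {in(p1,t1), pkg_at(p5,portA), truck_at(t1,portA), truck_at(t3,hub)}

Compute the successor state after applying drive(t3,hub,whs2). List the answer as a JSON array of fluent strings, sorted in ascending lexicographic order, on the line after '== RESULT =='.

Progress:
  pre ⊆ S: {truck_at(t3,hub)} ⊆ S  — applicable
  S \ del = {in(p1,t1), pkg_at(p5,portA), truck_at(t1,portA)}
  ∪ add   = {in(p1,t1), pkg_at(p5,portA), truck_at(t1,portA), truck_at(t3,whs2)}

== RESULT ==
["in(p1,t1)", "pkg_at(p5,portA)", "truck_at(t1,portA)", "truck_at(t3,whs2)"]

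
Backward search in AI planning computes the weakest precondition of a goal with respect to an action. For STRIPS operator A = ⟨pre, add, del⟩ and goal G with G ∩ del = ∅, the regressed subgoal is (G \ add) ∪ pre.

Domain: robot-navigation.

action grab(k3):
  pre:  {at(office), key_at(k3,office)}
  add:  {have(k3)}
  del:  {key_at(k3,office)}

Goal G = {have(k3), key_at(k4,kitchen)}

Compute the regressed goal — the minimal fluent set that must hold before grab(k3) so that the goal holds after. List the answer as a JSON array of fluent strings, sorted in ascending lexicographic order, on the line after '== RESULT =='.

Regress:
  G ∩ del = {}  (empty — regression defined)
  G \ add = {have(k3), key_at(k4,kitchen)} \ {have(k3)} = {key_at(k4,kitchen)}
  ∪ pre   = {key_at(k4,kitchen)} ∪ {at(office), key_at(k3,office)}
          = {at(office), key_at(k3,office), key_at(k4,kitchen)}

== RESULT ==
["at(office)", "key_at(k3,office)", "key_at(k4,kitchen)"]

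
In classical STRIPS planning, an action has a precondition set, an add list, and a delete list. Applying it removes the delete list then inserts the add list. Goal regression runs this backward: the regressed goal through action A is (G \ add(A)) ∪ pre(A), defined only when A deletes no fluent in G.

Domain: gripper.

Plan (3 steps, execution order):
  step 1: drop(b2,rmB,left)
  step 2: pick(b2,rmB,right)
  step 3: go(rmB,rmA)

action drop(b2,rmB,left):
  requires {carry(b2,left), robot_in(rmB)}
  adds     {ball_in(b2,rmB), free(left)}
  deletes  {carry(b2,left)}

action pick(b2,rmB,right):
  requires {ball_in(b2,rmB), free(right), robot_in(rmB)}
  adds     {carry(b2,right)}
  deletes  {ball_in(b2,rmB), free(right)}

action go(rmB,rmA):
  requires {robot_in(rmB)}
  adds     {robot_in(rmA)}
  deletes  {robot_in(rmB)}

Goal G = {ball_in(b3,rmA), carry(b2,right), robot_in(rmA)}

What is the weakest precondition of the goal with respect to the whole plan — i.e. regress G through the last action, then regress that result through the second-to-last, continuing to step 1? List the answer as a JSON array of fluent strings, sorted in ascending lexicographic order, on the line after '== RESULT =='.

Work backward from the goal:
  through step 3 (go(rmB,rmA)): drop {robot_in(rmA)}, keep {ball_in(b3,rmA), carry(b2,right)}, require {robot_in(rmB)}
    → {ball_in(b3,rmA), carry(b2,right), robot_in(rmB)}
  through step 2 (pick(b2,rmB,right)): drop {carry(b2,right)}, keep {ball_in(b3,rmA), robot_in(rmB)}, require {ball_in(b2,rmB), free(right), robot_in(rmB)}
    → {ball_in(b2,rmB), ball_in(b3,rmA), free(right), robot_in(rmB)}
  through step 1 (drop(b2,rmB,left)): drop {ball_in(b2,rmB)}, keep {ball_in(b3,rmA), free(right), robot_in(rmB)}, require {carry(b2,left), robot_in(rmB)}
    → {ball_in(b3,rmA), carry(b2,left), free(right), robot_in(rmB)}

== RESULT ==
["ball_in(b3,rmA)", "carry(b2,left)", "free(right)", "robot_in(rmB)"]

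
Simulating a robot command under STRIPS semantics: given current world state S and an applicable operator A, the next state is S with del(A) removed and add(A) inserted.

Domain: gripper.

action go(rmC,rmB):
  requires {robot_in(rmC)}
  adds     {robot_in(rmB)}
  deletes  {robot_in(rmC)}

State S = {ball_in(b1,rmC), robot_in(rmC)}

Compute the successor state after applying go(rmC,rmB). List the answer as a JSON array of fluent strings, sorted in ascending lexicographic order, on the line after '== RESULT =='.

Compute (S \ del) ∪ add:
  pre ⊆ S: {robot_in(rmC)} ⊆ S  — applicable
  S \ del = {ball_in(b1,rmC)}
  ∪ add   = {ball_in(b1,rmC), robot_in(rmB)}

== RESULT ==
["ball_in(b1,rmC)", "robot_in(rmB)"]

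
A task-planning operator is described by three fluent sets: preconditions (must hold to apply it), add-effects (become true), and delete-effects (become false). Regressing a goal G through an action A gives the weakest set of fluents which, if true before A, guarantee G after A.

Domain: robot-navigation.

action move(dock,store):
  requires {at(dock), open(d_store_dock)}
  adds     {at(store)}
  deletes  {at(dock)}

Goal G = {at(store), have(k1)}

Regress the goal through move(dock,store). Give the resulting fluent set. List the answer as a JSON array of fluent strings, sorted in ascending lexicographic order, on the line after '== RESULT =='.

Compute (G \ add) ∪ pre:
  G ∩ del = {}  (empty — regression defined)
  G \ add = {at(store), have(k1)} \ {at(store)} = {have(k1)}
  ∪ pre   = {have(k1)} ∪ {at(dock), open(d_store_dock)}
          = {at(dock), have(k1), open(d_store_dock)}

== RESULT ==
["at(dock)", "have(k1)", "open(d_store_dock)"]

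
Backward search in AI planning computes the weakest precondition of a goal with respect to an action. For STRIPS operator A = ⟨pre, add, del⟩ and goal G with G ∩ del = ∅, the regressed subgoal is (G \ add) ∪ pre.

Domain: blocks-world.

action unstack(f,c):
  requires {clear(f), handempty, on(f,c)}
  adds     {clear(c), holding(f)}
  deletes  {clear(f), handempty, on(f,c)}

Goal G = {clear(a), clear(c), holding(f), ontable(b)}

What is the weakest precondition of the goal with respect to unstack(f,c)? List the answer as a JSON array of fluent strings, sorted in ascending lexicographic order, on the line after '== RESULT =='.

Compute (G \ add) ∪ pre:
  G ∩ del = {}  (empty — regression defined)
  G \ add = {clear(a), clear(c), holding(f), ontable(b)} \ {clear(c), holding(f)} = {clear(a), ontable(b)}
  ∪ pre   = {clear(a), ontable(b)} ∪ {clear(f), handempty, on(f,c)}
          = {clear(a), clear(f), handempty, on(f,c), ontable(b)}

== RESULT ==
["clear(a)", "clear(f)", "handempty", "on(f,c)", "ontable(b)"]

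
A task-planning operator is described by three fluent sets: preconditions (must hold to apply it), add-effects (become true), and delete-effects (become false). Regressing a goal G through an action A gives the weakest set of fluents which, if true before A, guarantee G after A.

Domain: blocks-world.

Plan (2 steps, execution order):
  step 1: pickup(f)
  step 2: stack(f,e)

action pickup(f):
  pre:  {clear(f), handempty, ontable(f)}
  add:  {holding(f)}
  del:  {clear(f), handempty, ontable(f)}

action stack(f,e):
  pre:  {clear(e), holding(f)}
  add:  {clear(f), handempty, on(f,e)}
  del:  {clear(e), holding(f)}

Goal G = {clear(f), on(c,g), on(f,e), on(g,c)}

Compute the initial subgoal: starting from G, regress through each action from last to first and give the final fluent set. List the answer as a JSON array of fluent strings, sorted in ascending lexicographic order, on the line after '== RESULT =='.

Regress step by step:
  through step 2 (stack(f,e)): drop {clear(f), on(f,e)}, keep {on(c,g), on(g,c)}, require {clear(e), holding(f)}
    → {clear(e), holding(f), on(c,g), on(g,c)}
  through step 1 (pickup(f)): drop {holding(f)}, keep {clear(e), on(c,g), on(g,c)}, require {clear(f), handempty, ontable(f)}
    → {clear(e), clear(f), handempty, on(c,g), on(g,c), ontable(f)}

== RESULT ==
["clear(e)", "clear(f)", "handempty", "on(c,g)", "on(g,c)", "ontable(f)"]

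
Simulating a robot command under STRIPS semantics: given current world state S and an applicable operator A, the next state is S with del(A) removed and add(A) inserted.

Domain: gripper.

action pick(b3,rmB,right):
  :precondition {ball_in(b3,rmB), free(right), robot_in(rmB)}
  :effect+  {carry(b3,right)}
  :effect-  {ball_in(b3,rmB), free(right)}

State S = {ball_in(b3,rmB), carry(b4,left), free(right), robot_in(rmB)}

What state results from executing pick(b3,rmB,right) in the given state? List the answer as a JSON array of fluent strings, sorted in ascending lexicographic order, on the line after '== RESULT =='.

Progress:
  pre ⊆ S: {ball_in(b3,rmB), free(right), robot_in(rmB)} ⊆ S  — applicable
  S \ del = {carry(b4,left), robot_in(rmB)}
  ∪ add   = {carry(b3,right), carry(b4,left), robot_in(rmB)}

== RESULT ==
["carry(b3,right)", "carry(b4,left)", "robot_in(rmB)"]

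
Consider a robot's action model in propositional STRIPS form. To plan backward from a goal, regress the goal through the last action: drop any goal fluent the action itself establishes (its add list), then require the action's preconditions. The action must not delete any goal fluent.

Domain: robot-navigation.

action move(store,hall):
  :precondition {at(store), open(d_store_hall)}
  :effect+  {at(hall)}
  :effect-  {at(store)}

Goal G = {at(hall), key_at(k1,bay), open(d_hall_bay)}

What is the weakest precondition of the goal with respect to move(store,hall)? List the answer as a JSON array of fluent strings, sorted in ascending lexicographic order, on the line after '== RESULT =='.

Compute (G \ add) ∪ pre:
  G ∩ del = {}  (empty — regression defined)
  G \ add = {at(hall), key_at(k1,bay), open(d_hall_bay)} \ {at(hall)} = {key_at(k1,bay), open(d_hall_bay)}
  ∪ pre   = {key_at(k1,bay), open(d_hall_bay)} ∪ {at(store), open(d_store_hall)}
          = {at(store), key_at(k1,bay), open(d_hall_bay), open(d_store_hall)}

== RESULT ==
["at(store)", "key_at(k1,bay)", "open(d_hall_bay)", "open(d_store_hall)"]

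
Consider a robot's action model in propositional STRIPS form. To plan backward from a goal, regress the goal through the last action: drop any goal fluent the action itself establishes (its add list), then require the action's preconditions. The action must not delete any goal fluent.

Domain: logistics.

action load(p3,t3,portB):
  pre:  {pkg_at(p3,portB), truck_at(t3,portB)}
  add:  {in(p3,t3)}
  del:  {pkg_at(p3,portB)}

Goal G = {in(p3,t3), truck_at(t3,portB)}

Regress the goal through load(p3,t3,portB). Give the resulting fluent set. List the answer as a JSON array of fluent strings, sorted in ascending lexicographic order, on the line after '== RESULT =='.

Compute (G \ add) ∪ pre:
  G ∩ del = {}  (empty — regression defined)
  G \ add = {in(p3,t3), truck_at(t3,portB)} \ {in(p3,t3)} = {truck_at(t3,portB)}
  ∪ pre   = {truck_at(t3,portB)} ∪ {pkg_at(p3,portB), truck_at(t3,portB)}
          = {pkg_at(p3,portB), truck_at(t3,portB)}

== RESULT ==
["pkg_at(p3,portB)", "truck_at(t3,portB)"]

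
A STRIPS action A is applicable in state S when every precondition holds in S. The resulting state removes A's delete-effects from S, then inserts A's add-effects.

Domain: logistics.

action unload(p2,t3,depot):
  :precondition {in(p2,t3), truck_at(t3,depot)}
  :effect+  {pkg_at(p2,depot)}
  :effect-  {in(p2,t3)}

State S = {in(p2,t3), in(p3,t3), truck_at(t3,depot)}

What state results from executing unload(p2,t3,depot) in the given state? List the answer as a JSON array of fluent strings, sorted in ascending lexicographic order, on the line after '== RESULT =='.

Progress:
  pre ⊆ S: {in(p2,t3), truck_at(t3,depot)} ⊆ S  — applicable
  S \ del = {in(p3,t3), truck_at(t3,depot)}
  ∪ add   = {in(p3,t3), pkg_at(p2,depot), truck_at(t3,depot)}

== RESULT ==
["in(p3,t3)", "pkg_at(p2,depot)", "truck_at(t3,depot)"]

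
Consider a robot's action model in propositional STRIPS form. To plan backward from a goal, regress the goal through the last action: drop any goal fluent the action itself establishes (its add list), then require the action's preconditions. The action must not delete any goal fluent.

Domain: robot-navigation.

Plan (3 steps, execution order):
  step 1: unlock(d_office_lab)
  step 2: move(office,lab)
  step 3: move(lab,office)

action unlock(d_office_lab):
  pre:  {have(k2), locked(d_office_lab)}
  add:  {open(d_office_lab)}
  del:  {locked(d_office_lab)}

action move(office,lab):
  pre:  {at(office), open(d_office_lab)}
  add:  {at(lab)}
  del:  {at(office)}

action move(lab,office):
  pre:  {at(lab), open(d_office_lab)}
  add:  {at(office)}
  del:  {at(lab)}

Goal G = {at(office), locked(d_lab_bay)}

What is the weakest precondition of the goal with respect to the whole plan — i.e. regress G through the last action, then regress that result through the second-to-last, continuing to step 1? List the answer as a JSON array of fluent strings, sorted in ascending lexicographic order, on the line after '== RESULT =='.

Regress step by step:
  through step 3 (move(lab,office)): drop {at(office)}, keep {locked(d_lab_bay)}, require {at(lab), open(d_office_lab)}
    → {at(lab), locked(d_lab_bay), open(d_office_lab)}
  through step 2 (move(office,lab)): drop {at(lab)}, keep {locked(d_lab_bay), open(d_office_lab)}, require {at(office), open(d_office_lab)}
    → {at(office), locked(d_lab_bay), open(d_office_lab)}
  through step 1 (unlock(d_office_lab)): drop {open(d_office_lab)}, keep {at(office), locked(d_lab_bay)}, require {have(k2), locked(d_office_lab)}
    → {at(office), have(k2), locked(d_lab_bay), locked(d_office_lab)}

== RESULT ==
["at(office)", "have(k2)", "locked(d_lab_bay)", "locked(d_office_lab)"]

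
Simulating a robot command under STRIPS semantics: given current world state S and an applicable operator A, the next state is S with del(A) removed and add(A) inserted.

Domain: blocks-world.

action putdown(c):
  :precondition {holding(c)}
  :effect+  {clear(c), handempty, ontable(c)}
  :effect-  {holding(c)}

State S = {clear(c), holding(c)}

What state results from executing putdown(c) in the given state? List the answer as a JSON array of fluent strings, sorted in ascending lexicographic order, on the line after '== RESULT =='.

Progress:
  pre ⊆ S: {holding(c)} ⊆ S  — applicable
  S \ del = {clear(c)}
  ∪ add   = {clear(c), handempty, ontable(c)}

== RESULT ==
["clear(c)", "handempty", "ontable(c)"]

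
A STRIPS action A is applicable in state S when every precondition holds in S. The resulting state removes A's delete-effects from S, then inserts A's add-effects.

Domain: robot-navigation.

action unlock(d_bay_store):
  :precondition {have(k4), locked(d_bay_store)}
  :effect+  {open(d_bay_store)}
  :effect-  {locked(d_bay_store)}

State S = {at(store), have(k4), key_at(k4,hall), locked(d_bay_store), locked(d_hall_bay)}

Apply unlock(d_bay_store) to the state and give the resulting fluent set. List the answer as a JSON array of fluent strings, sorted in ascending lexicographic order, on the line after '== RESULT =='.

Progress:
  pre ⊆ S: {have(k4), locked(d_bay_store)} ⊆ S  — applicable
  S \ del = {at(store), have(k4), key_at(k4,hall), locked(d_hall_bay)}
  ∪ add   = {at(store), have(k4), key_at(k4,hall), locked(d_hall_bay), open(d_bay_store)}

== RESULT ==
["at(store)", "have(k4)", "key_at(k4,hall)", "locked(d_hall_bay)", "open(d_bay_store)"]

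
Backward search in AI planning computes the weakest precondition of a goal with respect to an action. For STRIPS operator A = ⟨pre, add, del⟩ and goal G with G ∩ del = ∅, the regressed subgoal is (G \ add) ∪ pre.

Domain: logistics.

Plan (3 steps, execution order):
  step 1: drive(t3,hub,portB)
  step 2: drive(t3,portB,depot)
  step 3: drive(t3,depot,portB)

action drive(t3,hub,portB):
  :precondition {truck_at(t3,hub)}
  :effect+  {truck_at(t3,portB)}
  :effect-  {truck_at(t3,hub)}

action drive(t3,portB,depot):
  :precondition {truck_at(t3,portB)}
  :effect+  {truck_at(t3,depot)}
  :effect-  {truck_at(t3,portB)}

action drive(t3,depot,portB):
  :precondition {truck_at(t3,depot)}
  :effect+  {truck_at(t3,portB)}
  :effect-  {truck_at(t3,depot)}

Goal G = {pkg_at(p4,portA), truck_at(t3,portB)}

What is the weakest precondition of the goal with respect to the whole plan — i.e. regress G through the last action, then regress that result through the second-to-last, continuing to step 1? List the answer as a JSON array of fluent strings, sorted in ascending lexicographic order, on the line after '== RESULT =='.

Work backward from the goal:
  through step 3 (drive(t3,depot,portB)): drop {truck_at(t3,portB)}, keep {pkg_at(p4,portA)}, require {truck_at(t3,depot)}
    → {pkg_at(p4,portA), truck_at(t3,depot)}
  through step 2 (drive(t3,portB,depot)): drop {truck_at(t3,depot)}, keep {pkg_at(p4,portA)}, require {truck_at(t3,portB)}
    → {pkg_at(p4,portA), truck_at(t3,portB)}
  through step 1 (drive(t3,hub,portB)): drop {truck_at(t3,portB)}, keep {pkg_at(p4,portA)}, require {truck_at(t3,hub)}
    → {pkg_at(p4,portA), truck_at(t3,hub)}

== RESULT ==
["pkg_at(p4,portA)", "truck_at(t3,hub)"]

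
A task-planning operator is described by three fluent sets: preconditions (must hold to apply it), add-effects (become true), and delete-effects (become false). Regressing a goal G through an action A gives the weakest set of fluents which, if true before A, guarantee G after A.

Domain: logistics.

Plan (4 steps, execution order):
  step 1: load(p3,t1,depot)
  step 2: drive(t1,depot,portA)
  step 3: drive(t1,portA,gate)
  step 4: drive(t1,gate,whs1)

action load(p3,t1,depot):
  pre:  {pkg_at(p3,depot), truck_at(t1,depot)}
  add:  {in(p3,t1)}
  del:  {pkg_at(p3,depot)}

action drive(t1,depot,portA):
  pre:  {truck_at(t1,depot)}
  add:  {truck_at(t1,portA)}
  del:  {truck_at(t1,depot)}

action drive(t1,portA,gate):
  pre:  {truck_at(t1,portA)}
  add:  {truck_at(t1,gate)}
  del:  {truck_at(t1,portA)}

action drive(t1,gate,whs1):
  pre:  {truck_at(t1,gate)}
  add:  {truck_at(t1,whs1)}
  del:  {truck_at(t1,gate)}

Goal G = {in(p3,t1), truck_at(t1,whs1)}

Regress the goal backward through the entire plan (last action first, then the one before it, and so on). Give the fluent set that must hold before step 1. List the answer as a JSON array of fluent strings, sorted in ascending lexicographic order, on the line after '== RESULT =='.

Regress step by step:
  through step 4 (drive(t1,gate,whs1)): drop {truck_at(t1,whs1)}, keep {in(p3,t1)}, require {truck_at(t1,gate)}
    → {in(p3,t1), truck_at(t1,gate)}
  through step 3 (drive(t1,portA,gate)): drop {truck_at(t1,gate)}, keep {in(p3,t1)}, require {truck_at(t1,portA)}
    → {in(p3,t1), truck_at(t1,portA)}
  through step 2 (drive(t1,depot,portA)): drop {truck_at(t1,portA)}, keep {in(p3,t1)}, require {truck_at(t1,depot)}
    → {in(p3,t1), truck_at(t1,depot)}
  through step 1 (load(p3,t1,depot)): drop {in(p3,t1)}, keep {truck_at(t1,depot)}, require {pkg_at(p3,depot), truck_at(t1,depot)}
    → {pkg_at(p3,depot), truck_at(t1,depot)}

== RESULT ==
["pkg_at(p3,depot)", "truck_at(t1,depot)"]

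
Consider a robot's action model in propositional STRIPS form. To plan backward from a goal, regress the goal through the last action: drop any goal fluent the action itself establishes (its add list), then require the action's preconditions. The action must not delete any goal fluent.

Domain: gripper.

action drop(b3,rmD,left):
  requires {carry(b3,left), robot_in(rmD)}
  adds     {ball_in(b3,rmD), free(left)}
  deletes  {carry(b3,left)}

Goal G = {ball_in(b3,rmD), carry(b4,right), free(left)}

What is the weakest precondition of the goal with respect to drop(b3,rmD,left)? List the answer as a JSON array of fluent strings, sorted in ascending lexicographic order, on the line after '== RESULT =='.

Regress:
  G ∩ del = {}  (empty — regression defined)
  G \ add = {ball_in(b3,rmD), carry(b4,right), free(left)} \ {ball_in(b3,rmD), free(left)} = {carry(b4,right)}
  ∪ pre   = {carry(b4,right)} ∪ {carry(b3,left), robot_in(rmD)}
          = {carry(b3,left), carry(b4,right), robot_in(rmD)}

== RESULT ==
["carry(b3,left)", "carry(b4,right)", "robot_in(rmD)"]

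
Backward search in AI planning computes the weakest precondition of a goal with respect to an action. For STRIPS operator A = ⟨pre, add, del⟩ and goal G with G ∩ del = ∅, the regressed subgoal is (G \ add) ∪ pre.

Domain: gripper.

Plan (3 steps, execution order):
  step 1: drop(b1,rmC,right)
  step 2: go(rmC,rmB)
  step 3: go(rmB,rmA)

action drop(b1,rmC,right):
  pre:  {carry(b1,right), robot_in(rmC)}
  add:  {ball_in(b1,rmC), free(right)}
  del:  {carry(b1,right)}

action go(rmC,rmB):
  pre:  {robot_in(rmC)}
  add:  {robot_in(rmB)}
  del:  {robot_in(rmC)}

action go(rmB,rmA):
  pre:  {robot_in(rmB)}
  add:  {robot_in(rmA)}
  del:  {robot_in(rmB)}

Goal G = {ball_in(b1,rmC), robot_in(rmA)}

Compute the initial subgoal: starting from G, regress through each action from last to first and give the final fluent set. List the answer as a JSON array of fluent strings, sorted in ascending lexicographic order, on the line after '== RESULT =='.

Regress step by step:
  through step 3 (go(rmB,rmA)): drop {robot_in(rmA)}, keep {ball_in(b1,rmC)}, require {robot_in(rmB)}
    → {ball_in(b1,rmC), robot_in(rmB)}
  through step 2 (go(rmC,rmB)): drop {robot_in(rmB)}, keep {ball_in(b1,rmC)}, require {robot_in(rmC)}
    → {ball_in(b1,rmC), robot_in(rmC)}
  through step 1 (drop(b1,rmC,right)): drop {ball_in(b1,rmC)}, keep {robot_in(rmC)}, require {carry(b1,right), robot_in(rmC)}
    → {carry(b1,right), robot_in(rmC)}

== RESULT ==
["carry(b1,right)", "robot_in(rmC)"]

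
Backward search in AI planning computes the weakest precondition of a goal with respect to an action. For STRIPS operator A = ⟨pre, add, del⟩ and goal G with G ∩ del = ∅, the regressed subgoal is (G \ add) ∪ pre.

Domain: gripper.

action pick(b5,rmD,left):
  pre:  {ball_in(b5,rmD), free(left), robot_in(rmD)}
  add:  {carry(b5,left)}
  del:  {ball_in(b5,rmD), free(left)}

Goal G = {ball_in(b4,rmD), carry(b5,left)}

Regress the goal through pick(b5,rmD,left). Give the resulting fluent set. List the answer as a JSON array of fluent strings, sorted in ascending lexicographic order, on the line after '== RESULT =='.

Regress:
  G ∩ del = {}  (empty — regression defined)
  G \ add = {ball_in(b4,rmD), carry(b5,left)} \ {carry(b5,left)} = {ball_in(b4,rmD)}
  ∪ pre   = {ball_in(b4,rmD)} ∪ {ball_in(b5,rmD), free(left), robot_in(rmD)}
          = {ball_in(b4,rmD), ball_in(b5,rmD), free(left), robot_in(rmD)}

== RESULT ==
["ball_in(b4,rmD)", "ball_in(b5,rmD)", "free(left)", "robot_in(rmD)"]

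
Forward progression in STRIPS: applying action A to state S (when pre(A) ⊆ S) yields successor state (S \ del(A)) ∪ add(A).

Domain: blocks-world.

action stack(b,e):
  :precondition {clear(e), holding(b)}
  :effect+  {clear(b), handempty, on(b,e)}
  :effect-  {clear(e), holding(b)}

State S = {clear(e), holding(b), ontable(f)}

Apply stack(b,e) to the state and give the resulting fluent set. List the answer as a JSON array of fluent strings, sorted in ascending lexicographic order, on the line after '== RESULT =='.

Progress:
  pre ⊆ S: {clear(e), holding(b)} ⊆ S  — applicable
  S \ del = {ontable(f)}
  ∪ add   = {clear(b), handempty, on(b,e), ontable(f)}

== RESULT ==
["clear(b)", "handempty", "on(b,e)", "ontable(f)"]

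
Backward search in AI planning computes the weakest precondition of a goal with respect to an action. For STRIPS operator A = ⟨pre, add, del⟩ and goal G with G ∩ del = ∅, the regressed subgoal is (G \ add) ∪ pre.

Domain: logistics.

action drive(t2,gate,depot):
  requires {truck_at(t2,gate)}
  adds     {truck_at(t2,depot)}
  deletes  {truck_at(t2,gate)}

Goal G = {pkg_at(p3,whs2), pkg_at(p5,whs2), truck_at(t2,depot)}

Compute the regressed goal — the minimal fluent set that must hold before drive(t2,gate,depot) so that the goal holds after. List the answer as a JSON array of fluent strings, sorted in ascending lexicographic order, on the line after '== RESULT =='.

Regress:
  G ∩ del = {}  (empty — regression defined)
  G \ add = {pkg_at(p3,whs2), pkg_at(p5,whs2), truck_at(t2,depot)} \ {truck_at(t2,depot)} = {pkg_at(p3,whs2), pkg_at(p5,whs2)}
  ∪ pre   = {pkg_at(p3,whs2), pkg_at(p5,whs2)} ∪ {truck_at(t2,gate)}
          = {pkg_at(p3,whs2), pkg_at(p5,whs2), truck_at(t2,gate)}

== RESULT ==
["pkg_at(p3,whs2)", "pkg_at(p5,whs2)", "truck_at(t2,gate)"]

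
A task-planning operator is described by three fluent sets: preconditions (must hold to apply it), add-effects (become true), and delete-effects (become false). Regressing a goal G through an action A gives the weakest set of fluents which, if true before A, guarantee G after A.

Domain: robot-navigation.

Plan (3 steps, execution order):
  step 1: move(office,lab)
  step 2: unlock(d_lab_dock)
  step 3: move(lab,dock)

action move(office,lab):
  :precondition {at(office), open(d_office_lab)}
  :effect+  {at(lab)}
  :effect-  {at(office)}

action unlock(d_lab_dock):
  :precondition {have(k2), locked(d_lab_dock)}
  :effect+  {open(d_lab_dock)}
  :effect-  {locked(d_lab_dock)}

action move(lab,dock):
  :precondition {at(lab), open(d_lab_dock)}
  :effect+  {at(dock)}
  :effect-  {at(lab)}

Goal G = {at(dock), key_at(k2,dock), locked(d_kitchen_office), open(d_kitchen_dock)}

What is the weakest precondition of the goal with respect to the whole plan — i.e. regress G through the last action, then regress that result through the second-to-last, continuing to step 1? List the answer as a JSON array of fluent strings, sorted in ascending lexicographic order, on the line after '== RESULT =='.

Work backward from the goal:
  through step 3 (move(lab,dock)): drop {at(dock)}, keep {key_at(k2,dock), locked(d_kitchen_office), open(d_kitchen_dock)}, require {at(lab), open(d_lab_dock)}
    → {at(lab), key_at(k2,dock), locked(d_kitchen_office), open(d_kitchen_dock), open(d_lab_dock)}
  through step 2 (unlock(d_lab_dock)): drop {open(d_lab_dock)}, keep {at(lab), key_at(k2,dock), locked(d_kitchen_office), open(d_kitchen_dock)}, require {have(k2), locked(d_lab_dock)}
    → {at(lab), have(k2), key_at(k2,dock), locked(d_kitchen_office), locked(d_lab_dock), open(d_kitchen_dock)}
  through step 1 (move(office,lab)): drop {at(lab)}, keep {have(k2), key_at(k2,dock), locked(d_kitchen_office), locked(d_lab_dock), open(d_kitchen_dock)}, require {at(office), open(d_office_lab)}
    → {at(office), have(k2), key_at(k2,dock), locked(d_kitchen_office), locked(d_lab_dock), open(d_kitchen_dock), open(d_office_lab)}

== RESULT ==
["at(office)", "have(k2)", "key_at(k2,dock)", "locked(d_kitchen_office)", "locked(d_lab_dock)", "open(d_kitchen_dock)", "open(d_office_lab)"]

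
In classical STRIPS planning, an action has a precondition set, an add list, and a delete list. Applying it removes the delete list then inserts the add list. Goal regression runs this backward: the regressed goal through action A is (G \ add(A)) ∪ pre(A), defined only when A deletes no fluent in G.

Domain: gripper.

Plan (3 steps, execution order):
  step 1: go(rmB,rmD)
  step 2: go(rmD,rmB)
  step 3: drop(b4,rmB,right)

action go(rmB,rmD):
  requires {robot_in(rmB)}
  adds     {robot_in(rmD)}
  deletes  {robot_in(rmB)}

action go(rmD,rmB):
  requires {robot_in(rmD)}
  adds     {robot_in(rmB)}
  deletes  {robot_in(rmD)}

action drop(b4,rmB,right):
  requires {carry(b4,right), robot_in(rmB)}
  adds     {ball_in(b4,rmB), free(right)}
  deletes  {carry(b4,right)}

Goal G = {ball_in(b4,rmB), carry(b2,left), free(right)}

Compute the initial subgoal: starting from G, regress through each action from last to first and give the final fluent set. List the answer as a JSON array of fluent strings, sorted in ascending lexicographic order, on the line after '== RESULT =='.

Work backward from the goal:
  through step 3 (drop(b4,rmB,right)): drop {ball_in(b4,rmB), free(right)}, keep {carry(b2,left)}, require {carry(b4,right), robot_in(rmB)}
    → {carry(b2,left), carry(b4,right), robot_in(rmB)}
  through step 2 (go(rmD,rmB)): drop {robot_in(rmB)}, keep {carry(b2,left), carry(b4,right)}, require {robot_in(rmD)}
    → {carry(b2,left), carry(b4,right), robot_in(rmD)}
  through step 1 (go(rmB,rmD)): drop {robot_in(rmD)}, keep {carry(b2,left), carry(b4,right)}, require {robot_in(rmB)}
    → {carry(b2,left), carry(b4,right), robot_in(rmB)}

== RESULT ==
["carry(b2,left)", "carry(b4,right)", "robot_in(rmB)"]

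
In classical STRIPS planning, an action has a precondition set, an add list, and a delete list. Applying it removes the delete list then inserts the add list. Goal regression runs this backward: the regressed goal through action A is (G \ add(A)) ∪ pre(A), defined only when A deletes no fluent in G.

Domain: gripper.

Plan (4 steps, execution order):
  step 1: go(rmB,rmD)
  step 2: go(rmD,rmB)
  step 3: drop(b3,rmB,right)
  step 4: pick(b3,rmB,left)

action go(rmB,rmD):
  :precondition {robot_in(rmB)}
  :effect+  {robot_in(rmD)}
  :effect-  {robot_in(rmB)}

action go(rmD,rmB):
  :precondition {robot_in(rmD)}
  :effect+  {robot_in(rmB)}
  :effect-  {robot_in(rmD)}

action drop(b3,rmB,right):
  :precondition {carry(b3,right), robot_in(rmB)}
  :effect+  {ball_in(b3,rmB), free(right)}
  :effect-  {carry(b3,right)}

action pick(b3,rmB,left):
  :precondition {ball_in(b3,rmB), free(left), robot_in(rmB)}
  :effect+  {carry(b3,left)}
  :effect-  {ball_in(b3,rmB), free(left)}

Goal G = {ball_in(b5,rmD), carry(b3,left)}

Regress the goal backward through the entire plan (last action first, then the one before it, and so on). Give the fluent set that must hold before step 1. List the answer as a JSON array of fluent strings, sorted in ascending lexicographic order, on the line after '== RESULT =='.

Regress step by step:
  through step 4 (pick(b3,rmB,left)): drop {carry(b3,left)}, keep {ball_in(b5,rmD)}, require {ball_in(b3,rmB), free(left), robot_in(rmB)}
    → {ball_in(b3,rmB), ball_in(b5,rmD), free(left), robot_in(rmB)}
  through step 3 (drop(b3,rmB,right)): drop {ball_in(b3,rmB)}, keep {ball_in(b5,rmD), free(left), robot_in(rmB)}, require {carry(b3,right), robot_in(rmB)}
    → {ball_in(b5,rmD), carry(b3,right), free(left), robot_in(rmB)}
  through step 2 (go(rmD,rmB)): drop {robot_in(rmB)}, keep {ball_in(b5,rmD), carry(b3,right), free(left)}, require {robot_in(rmD)}
    → {ball_in(b5,rmD), carry(b3,right), free(left), robot_in(rmD)}
  through step 1 (go(rmB,rmD)): drop {robot_in(rmD)}, keep {ball_in(b5,rmD), carry(b3,right), free(left)}, require {robot_in(rmB)}
    → {ball_in(b5,rmD), carry(b3,right), free(left), robot_in(rmB)}

== RESULT ==
["ball_in(b5,rmD)", "carry(b3,right)", "free(left)", "robot_in(rmB)"]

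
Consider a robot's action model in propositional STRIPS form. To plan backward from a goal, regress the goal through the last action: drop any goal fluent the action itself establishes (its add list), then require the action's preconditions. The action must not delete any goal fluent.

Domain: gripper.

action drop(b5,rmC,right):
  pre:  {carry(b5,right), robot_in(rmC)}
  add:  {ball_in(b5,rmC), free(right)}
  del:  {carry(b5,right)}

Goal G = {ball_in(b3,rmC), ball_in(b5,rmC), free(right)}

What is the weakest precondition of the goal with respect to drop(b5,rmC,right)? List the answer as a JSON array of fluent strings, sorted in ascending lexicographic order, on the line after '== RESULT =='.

Compute (G \ add) ∪ pre:
  G ∩ del = {}  (empty — regression defined)
  G \ add = {ball_in(b3,rmC), ball_in(b5,rmC), free(right)} \ {ball_in(b5,rmC), free(right)} = {ball_in(b3,rmC)}
  ∪ pre   = {ball_in(b3,rmC)} ∪ {carry(b5,right), robot_in(rmC)}
          = {ball_in(b3,rmC), carry(b5,right), robot_in(rmC)}

== RESULT ==
["ball_in(b3,rmC)", "carry(b5,right)", "robot_in(rmC)"]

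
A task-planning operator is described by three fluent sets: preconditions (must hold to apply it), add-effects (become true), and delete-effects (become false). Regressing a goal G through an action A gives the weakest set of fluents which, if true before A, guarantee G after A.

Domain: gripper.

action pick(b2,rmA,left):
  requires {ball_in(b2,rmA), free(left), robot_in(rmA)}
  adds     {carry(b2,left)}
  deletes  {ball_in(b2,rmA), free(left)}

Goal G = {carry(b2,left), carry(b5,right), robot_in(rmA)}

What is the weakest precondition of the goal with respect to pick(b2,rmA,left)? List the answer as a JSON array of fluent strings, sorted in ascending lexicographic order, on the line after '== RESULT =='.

Regress:
  G ∩ del = {}  (empty — regression defined)
  G \ add = {carry(b2,left), carry(b5,right), robot_in(rmA)} \ {carry(b2,left)} = {carry(b5,right), robot_in(rmA)}
  ∪ pre   = {carry(b5,right), robot_in(rmA)} ∪ {ball_in(b2,rmA), free(left), robot_in(rmA)}
          = {ball_in(b2,rmA), carry(b5,right), free(left), robot_in(rmA)}

== RESULT ==
["ball_in(b2,rmA)", "carry(b5,right)", "free(left)", "robot_in(rmA)"]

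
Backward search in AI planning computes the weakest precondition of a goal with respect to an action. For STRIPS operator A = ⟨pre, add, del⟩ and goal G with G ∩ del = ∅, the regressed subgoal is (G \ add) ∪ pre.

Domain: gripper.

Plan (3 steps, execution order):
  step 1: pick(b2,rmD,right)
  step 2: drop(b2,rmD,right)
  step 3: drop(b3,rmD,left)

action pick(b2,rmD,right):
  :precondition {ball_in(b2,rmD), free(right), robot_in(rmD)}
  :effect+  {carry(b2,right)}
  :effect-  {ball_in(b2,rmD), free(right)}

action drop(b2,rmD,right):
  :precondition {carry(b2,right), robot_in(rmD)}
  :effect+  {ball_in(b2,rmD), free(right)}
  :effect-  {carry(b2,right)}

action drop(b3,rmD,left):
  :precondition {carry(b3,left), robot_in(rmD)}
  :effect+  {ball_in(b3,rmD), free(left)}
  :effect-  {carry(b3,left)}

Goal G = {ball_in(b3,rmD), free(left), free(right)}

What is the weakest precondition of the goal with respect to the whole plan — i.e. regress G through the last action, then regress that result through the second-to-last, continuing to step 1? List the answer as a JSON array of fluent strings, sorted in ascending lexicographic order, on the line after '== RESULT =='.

Work backward from the goal:
  through step 3 (drop(b3,rmD,left)): drop {ball_in(b3,rmD), free(left)}, keep {free(right)}, require {carry(b3,left), robot_in(rmD)}
    → {carry(b3,left), free(right), robot_in(rmD)}
  through step 2 (drop(b2,rmD,right)): drop {free(right)}, keep {carry(b3,left), robot_in(rmD)}, require {carry(b2,right), robot_in(rmD)}
    → {carry(b2,right), carry(b3,left), robot_in(rmD)}
  through step 1 (pick(b2,rmD,right)): drop {carry(b2,right)}, keep {carry(b3,left), robot_in(rmD)}, require {ball_in(b2,rmD), free(right), robot_in(rmD)}
    → {ball_in(b2,rmD), carry(b3,left), free(right), robot_in(rmD)}

== RESULT ==
["ball_in(b2,rmD)", "carry(b3,left)", "free(right)", "robot_in(rmD)"]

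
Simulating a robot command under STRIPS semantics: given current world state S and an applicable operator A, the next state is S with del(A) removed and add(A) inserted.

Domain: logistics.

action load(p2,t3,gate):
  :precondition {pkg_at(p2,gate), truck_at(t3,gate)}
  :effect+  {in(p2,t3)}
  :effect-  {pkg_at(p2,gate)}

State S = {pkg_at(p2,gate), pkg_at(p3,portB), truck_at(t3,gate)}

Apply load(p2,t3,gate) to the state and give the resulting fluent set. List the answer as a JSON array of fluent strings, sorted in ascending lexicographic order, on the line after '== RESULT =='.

Compute (S \ del) ∪ add:
  pre ⊆ S: {pkg_at(p2,gate), truck_at(t3,gate)} ⊆ S  — applicable
  S \ del = {pkg_at(p3,portB), truck_at(t3,gate)}
  ∪ add   = {in(p2,t3), pkg_at(p3,portB), truck_at(t3,gate)}

== RESULT ==
["in(p2,t3)", "pkg_at(p3,portB)", "truck_at(t3,gate)"]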